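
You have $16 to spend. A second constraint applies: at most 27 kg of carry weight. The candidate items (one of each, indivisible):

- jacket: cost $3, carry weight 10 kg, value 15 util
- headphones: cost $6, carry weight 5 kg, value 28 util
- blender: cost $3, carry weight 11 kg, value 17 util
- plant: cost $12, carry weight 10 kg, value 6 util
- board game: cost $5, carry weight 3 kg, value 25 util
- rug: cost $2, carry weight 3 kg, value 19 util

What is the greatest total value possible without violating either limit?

Feasible sets respecting both limits:
- headphones+blender+board game+rug: cost 16, carry weight 22, value 89
- jacket+headphones+board game+rug: cost 16, carry weight 21, value 87
- jacket+blender+board game+rug: cost 13, carry weight 27, value 76
- headphones+board game+rug: cost 13, carry weight 11, value 72
Best: 89 util.

89 util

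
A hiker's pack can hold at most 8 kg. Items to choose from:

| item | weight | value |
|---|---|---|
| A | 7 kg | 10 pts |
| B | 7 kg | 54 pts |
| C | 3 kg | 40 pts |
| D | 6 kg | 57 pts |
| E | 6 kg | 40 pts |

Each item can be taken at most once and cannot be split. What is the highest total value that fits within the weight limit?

Check high-value combinations within 8 kg:
- D: weight 6, value 57
- B: weight 7, value 54
- C: weight 3, value 40
- E: weight 6, value 40
Best: 57 pts.

57 pts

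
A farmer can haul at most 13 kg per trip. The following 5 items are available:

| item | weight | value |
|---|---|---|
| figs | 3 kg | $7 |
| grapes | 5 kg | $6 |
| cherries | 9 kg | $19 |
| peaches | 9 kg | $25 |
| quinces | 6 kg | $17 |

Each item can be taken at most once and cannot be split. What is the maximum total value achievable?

This is a 0/1 knapsack; check combinations near the capacity.
- figs+peaches: weight 3+9=12, value 7+25=32
- figs+cherries: weight 3+9=12, value 7+19=26
- peaches: weight 9, value 25
- figs+quinces: weight 3+6=9, value 7+17=24
Best: $32.

$32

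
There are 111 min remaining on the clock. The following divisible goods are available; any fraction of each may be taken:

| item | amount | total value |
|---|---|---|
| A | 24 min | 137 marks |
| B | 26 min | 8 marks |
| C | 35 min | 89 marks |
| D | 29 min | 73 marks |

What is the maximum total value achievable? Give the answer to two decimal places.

306.08

Take in order of value per unit:
- A (137/24 per unit): all 24 → value 137, running total 137.00
- C (89/35 per unit): all 35 → value 89, running total 226.00
- D (73/29 per unit): all 29 → value 73, running total 299.00
- B (8/26 per unit): 23 of 26 → value 23×8/26 = 7.0769, running total 306.08
Total 306.08.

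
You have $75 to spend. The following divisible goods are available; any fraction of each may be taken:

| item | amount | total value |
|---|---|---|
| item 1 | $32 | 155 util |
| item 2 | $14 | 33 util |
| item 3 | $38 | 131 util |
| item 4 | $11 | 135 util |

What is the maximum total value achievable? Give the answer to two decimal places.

Take in order of value per unit:
- item 4 (135/11 per unit): all 11 → value 135, running total 135.00
- item 1 (155/32 per unit): all 32 → value 155, running total 290.00
- item 3 (131/38 per unit): 32 of 38 → value 32×131/38 = 110.3158, running total 400.32
Total 400.32.

400.32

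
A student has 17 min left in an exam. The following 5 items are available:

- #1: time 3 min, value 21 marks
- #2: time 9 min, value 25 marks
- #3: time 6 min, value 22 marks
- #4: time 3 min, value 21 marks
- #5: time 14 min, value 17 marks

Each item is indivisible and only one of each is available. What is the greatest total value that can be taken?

This is a 0/1 knapsack; check combinations near the capacity.
- #1+#2+#4: time 3+9+3=15, value 21+25+21=67
- #1+#3+#4: time 3+6+3=12, value 21+22+21=64
- #2+#3: time 9+6=15, value 25+22=47
Best: 67 marks.

67 marks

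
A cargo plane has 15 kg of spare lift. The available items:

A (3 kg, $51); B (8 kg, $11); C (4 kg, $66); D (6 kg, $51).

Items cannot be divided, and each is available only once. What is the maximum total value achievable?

Check high-value combinations within 15 kg:
- A+C+D: weight 3+4+6=13, value 51+66+51=168
- A+B+C: weight 3+8+4=15, value 51+11+66=128
- A+C: weight 3+4=7, value 51+66=117
- C+D: weight 4+6=10, value 66+51=117
- A+D: weight 3+6=9, value 51+51=102
Best: $168.

$168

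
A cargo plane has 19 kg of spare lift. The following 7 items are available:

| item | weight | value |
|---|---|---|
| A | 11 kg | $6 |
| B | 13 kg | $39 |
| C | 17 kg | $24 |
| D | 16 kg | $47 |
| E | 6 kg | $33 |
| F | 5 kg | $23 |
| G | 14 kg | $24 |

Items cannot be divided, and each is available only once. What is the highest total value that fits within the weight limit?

$72

Check high-value combinations within 19 kg:
- B+E: weight 13+6=19, value 39+33=72
- B+F: weight 13+5=18, value 39+23=62
- E+F: weight 6+5=11, value 33+23=56
Best: $72.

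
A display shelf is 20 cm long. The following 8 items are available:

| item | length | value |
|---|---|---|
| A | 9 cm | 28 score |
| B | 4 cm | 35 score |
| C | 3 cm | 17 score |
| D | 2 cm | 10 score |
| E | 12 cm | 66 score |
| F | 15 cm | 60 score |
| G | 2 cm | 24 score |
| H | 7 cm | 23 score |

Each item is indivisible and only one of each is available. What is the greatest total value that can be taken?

135 score

Check high-value combinations within 20 cm:
- B+D+E+G: length 4+2+12+2=20, value 35+10+66+24=135
- B+E+G: length 4+12+2=18, value 35+66+24=125
- B+C+E: length 4+3+12=19, value 35+17+66=118
Best: 135 score.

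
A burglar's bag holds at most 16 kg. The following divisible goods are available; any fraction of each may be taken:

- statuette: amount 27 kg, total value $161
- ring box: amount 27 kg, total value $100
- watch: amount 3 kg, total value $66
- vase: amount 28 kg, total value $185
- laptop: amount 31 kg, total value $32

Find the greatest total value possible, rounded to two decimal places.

Take in order of value per unit:
- watch (66/3 per unit): all 3 → value 66, running total 66.00
- vase (185/28 per unit): 13 of 28 → value 13×185/28 = 85.8929, running total 151.89
Total 151.89.

151.89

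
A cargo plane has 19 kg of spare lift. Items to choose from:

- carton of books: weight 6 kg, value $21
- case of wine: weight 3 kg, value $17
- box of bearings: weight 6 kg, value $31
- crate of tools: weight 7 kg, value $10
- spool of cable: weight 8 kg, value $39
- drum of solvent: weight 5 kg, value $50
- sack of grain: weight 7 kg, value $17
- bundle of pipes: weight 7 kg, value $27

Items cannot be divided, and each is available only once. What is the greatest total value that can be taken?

$120

Check high-value combinations within 19 kg:
- box of bearings+spool of cable+drum of solvent: weight 6+8+5=19, value 31+39+50=120
- carton of books+spool of cable+drum of solvent: weight 6+8+5=19, value 21+39+50=110
- box of bearings+drum of solvent+bundle of pipes: weight 6+5+7=18, value 31+50+27=108
- case of wine+spool of cable+drum of solvent: weight 3+8+5=16, value 17+39+50=106
Best: $120.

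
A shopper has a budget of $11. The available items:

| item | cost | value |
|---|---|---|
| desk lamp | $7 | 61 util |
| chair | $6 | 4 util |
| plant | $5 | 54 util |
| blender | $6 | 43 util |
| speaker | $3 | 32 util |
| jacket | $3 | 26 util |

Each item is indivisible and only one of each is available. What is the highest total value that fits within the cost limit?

112 util

Check high-value combinations within $11:
- plant+speaker+jacket: cost 5+3+3=11, value 54+32+26=112
- plant+blender: cost 5+6=11, value 54+43=97
- desk lamp+speaker: cost 7+3=10, value 61+32=93
- desk lamp+jacket: cost 7+3=10, value 61+26=87
Best: 112 util.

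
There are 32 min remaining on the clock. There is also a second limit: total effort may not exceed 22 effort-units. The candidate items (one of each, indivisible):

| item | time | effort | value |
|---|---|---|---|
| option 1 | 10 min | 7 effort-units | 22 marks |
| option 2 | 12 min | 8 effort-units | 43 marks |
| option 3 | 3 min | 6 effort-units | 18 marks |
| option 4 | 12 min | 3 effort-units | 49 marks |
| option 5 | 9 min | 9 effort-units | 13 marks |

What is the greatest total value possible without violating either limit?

110 marks

Feasible sets respecting both limits:
- option 2+option 3+option 4: time 27, effort 17, value 110
- option 2+option 4: time 24, effort 11, value 92
- option 1+option 3+option 4: time 25, effort 16, value 89
Best: 110 marks.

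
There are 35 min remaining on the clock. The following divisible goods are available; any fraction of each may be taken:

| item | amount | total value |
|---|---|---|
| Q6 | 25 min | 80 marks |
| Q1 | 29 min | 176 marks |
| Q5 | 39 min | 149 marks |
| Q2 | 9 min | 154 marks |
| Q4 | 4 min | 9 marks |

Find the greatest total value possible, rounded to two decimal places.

311.79

Take in order of value per unit:
- Q2 (154/9 per unit): all 9 → value 154, running total 154.00
- Q1 (176/29 per unit): 26 of 29 → value 26×176/29 = 157.7931, running total 311.79
Total 311.79.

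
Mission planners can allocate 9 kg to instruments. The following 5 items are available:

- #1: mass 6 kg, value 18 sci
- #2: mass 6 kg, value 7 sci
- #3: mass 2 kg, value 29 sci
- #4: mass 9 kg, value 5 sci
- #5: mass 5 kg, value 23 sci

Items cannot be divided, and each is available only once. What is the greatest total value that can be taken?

52 sci

Check high-value combinations within 9 kg:
- #3+#5: mass 2+5=7, value 29+23=52
- #1+#3: mass 6+2=8, value 18+29=47
- #2+#3: mass 6+2=8, value 7+29=36
- #3: mass 2, value 29
- #5: mass 5, value 23
Best: 52 sci.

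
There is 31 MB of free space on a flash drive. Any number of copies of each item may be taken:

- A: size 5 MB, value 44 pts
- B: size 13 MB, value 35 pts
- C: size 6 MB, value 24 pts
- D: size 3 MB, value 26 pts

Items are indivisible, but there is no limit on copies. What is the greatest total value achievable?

Best value-per-unit is A at 44/5; filling with it alone gives 6×44 = 264.
Optimal mix: 5×A + 2×D → size 31, value 272.

272 pts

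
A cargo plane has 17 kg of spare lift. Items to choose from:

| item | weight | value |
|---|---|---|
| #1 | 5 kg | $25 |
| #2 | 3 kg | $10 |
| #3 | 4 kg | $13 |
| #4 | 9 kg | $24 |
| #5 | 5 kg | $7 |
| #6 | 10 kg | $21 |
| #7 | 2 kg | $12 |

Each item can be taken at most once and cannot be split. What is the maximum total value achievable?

$61

Check high-value combinations within 17 kg:
- #1+#4+#7: weight 5+9+2=16, value 25+24+12=61
- #1+#2+#3+#7: weight 5+3+4+2=14, value 25+10+13+12=60
- #1+#2+#4: weight 5+3+9=17, value 25+10+24=59
- #1+#6+#7: weight 5+10+2=17, value 25+21+12=58
Best: $61.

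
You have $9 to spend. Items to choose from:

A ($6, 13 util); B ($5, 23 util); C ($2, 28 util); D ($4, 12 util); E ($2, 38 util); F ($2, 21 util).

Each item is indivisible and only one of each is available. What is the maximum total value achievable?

Check high-value combinations within $9:
- B+C+E: cost 5+2+2=9, value 23+28+38=89
- C+E+F: cost 2+2+2=6, value 28+38+21=87
- B+E+F: cost 5+2+2=9, value 23+38+21=82
- C+D+E: cost 2+4+2=8, value 28+12+38=78
- B+C+F: cost 5+2+2=9, value 23+28+21=72
Best: 89 util.

89 util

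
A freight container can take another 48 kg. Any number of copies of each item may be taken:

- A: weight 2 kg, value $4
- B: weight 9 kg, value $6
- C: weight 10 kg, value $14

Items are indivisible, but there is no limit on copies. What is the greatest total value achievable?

Best value-per-unit is A at 4/2, and filling with it alone uses weight 24×2=48. No mix of the others beats 24×4 = 96.

$96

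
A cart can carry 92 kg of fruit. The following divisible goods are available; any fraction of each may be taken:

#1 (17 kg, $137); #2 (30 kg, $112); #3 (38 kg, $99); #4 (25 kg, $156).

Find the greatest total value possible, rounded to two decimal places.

Take in order of value per unit:
- #1 (137/17 per unit): all 17 → value 137, running total 137.00
- #4 (156/25 per unit): all 25 → value 156, running total 293.00
- #2 (112/30 per unit): all 30 → value 112, running total 405.00
- #3 (99/38 per unit): 20 of 38 → value 20×99/38 = 52.1053, running total 457.11
Total 457.11.

457.11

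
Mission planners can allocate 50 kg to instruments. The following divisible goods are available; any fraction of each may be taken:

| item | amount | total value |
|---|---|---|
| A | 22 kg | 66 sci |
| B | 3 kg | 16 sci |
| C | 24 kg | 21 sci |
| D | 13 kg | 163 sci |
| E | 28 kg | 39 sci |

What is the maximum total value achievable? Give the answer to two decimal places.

Take in order of value per unit:
- D (163/13 per unit): all 13 → value 163, running total 163.00
- B (16/3 per unit): all 3 → value 16, running total 179.00
- A (66/22 per unit): all 22 → value 66, running total 245.00
- E (39/28 per unit): 12 of 28 → value 12×39/28 = 16.7143, running total 261.71
Total 261.71.

261.71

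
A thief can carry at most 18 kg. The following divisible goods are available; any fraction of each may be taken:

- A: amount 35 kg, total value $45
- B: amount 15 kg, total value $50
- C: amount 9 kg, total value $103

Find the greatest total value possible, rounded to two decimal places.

133.00

Take in order of value per unit:
- C (103/9 per unit): all 9 → value 103, running total 103.00
- B (50/15 per unit): 9 of 15 → value 9×50/15 = 30.0000, running total 133.00
Total 133.00.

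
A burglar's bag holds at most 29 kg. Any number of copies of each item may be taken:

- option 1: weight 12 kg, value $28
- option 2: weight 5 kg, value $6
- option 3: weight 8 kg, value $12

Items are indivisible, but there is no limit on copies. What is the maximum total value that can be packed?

Best value-per-unit is option 1 at 28/12; filling with it alone gives 2×28 = 56.
Optimal mix: 2×option 1 + 1×option 2 → weight 29, value 62.

$62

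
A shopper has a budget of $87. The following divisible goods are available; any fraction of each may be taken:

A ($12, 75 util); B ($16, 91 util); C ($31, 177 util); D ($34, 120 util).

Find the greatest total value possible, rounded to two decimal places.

441.82

Take in order of value per unit:
- A (75/12 per unit): all 12 → value 75, running total 75.00
- C (177/31 per unit): all 31 → value 177, running total 252.00
- B (91/16 per unit): all 16 → value 91, running total 343.00
- D (120/34 per unit): 28 of 34 → value 28×120/34 = 98.8235, running total 441.82
Total 441.82.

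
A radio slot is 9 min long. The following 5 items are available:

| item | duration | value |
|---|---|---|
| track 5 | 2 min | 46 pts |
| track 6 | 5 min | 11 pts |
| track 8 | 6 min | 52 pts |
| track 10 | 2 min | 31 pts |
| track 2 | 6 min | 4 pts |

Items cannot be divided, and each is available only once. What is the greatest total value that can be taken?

Check high-value combinations within 9 min:
- track 5+track 8: duration 2+6=8, value 46+52=98
- track 5+track 6+track 10: duration 2+5+2=9, value 46+11+31=88
- track 8+track 10: duration 6+2=8, value 52+31=83
- track 5+track 10: duration 2+2=4, value 46+31=77
Best: 98 pts.

98 pts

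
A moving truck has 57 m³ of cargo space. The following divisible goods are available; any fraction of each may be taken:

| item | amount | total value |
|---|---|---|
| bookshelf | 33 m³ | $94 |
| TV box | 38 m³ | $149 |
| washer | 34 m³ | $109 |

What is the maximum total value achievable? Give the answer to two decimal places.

209.91

Take in order of value per unit:
- TV box (149/38 per unit): all 38 → value 149, running total 149.00
- washer (109/34 per unit): 19 of 34 → value 19×109/34 = 60.9118, running total 209.91
Total 209.91.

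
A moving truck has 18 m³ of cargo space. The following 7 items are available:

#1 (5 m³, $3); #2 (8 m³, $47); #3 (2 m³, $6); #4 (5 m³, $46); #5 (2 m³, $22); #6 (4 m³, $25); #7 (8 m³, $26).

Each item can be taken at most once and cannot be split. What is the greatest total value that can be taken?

$121

Check high-value combinations within 18 m³:
- #2+#3+#4+#5: volume 8+2+5+2=17, value 47+6+46+22=121
- #2+#4+#6: volume 8+5+4=17, value 47+46+25=118
- #2+#4+#5: volume 8+5+2=15, value 47+46+22=115
- #1+#3+#4+#5+#6: volume 5+2+5+2+4=18, value 3+6+46+22+25=102
- #2+#3+#5+#6: volume 8+2+2+4=16, value 47+6+22+25=100
Best: $121.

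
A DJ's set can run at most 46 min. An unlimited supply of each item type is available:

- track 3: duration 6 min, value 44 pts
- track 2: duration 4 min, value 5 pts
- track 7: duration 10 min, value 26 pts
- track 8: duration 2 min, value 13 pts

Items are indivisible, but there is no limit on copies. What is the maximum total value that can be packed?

334 pts

Best value-per-unit is track 3 at 44/6; filling with it alone gives 7×44 = 308.
Optimal mix: 7×track 3 + 2×track 8 → duration 46, value 334.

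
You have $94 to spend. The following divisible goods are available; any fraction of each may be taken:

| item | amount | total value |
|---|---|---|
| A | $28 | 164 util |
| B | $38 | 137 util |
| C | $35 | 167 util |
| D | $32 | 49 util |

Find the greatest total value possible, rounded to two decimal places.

442.76

Take in order of value per unit:
- A (164/28 per unit): all 28 → value 164, running total 164.00
- C (167/35 per unit): all 35 → value 167, running total 331.00
- B (137/38 per unit): 31 of 38 → value 31×137/38 = 111.7632, running total 442.76
Total 442.76.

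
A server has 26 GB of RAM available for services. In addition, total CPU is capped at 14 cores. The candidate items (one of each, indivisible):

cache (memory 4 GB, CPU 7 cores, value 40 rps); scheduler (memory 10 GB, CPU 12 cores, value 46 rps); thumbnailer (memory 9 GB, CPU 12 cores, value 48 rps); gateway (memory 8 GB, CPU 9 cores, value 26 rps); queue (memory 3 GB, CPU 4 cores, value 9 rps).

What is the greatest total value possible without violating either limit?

Feasible sets respecting both limits:
- cache+queue: memory 7, CPU 11, value 49
- thumbnailer: memory 9, CPU 12, value 48
- scheduler: memory 10, CPU 12, value 46
Best: 49 rps.

49 rps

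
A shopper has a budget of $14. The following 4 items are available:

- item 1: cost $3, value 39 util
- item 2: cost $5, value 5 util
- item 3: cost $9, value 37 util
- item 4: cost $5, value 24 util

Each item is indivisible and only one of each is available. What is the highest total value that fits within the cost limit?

Check high-value combinations within $14:
- item 1+item 3: cost 3+9=12, value 39+37=76
- item 1+item 2+item 4: cost 3+5+5=13, value 39+5+24=68
- item 1+item 4: cost 3+5=8, value 39+24=63
- item 3+item 4: cost 9+5=14, value 37+24=61
Best: 76 util.

76 util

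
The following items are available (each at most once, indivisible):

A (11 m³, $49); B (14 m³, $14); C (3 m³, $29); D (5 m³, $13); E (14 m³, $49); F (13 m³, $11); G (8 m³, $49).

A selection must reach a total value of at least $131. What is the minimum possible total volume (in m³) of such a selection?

Subsets with value ≥ 131, sorted by total volume:
- A+C+D+G: volume 27, value 140
- C+D+E+G: volume 30, value 140
Minimum volume: 27 m³.

27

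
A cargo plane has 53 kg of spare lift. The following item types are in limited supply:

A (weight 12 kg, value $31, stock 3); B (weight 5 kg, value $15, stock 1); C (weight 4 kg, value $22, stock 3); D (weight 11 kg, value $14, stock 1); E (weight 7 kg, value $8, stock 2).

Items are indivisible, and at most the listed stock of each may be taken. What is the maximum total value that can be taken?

Top feasible selections:
- 3×A + 1×B + 3×C: weight 53, value 174
- 3×A + 3×C: weight 48, value 159
Best: $174.

$174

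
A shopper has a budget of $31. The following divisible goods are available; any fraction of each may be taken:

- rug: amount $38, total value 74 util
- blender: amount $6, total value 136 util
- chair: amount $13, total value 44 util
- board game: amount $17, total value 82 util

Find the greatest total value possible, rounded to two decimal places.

Take in order of value per unit:
- blender (136/6 per unit): all 6 → value 136, running total 136.00
- board game (82/17 per unit): all 17 → value 82, running total 218.00
- chair (44/13 per unit): 8 of 13 → value 8×44/13 = 27.0769, running total 245.08
Total 245.08.

245.08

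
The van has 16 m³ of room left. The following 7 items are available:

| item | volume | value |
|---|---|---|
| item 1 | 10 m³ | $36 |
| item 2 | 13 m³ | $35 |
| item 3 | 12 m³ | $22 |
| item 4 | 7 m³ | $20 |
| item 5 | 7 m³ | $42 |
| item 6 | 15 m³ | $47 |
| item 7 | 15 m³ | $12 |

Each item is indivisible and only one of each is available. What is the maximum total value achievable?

Check high-value combinations within 16 m³:
- item 4+item 5: volume 7+7=14, value 20+42=62
- item 6: volume 15, value 47
- item 5: volume 7, value 42
- item 1: volume 10, value 36
Best: $62.

$62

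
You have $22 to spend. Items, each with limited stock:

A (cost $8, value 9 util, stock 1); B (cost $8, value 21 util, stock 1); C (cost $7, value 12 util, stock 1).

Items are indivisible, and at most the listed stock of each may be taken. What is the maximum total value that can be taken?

33 util

Top feasible selections:
- 1×B + 1×C: cost 15, value 33
- 1×A + 1×B: cost 16, value 30
Best: 33 util.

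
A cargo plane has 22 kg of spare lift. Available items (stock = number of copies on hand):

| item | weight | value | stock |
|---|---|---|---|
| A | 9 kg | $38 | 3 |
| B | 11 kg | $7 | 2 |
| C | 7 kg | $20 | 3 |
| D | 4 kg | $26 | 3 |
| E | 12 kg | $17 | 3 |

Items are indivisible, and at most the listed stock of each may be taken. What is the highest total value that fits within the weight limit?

Top feasible selections:
- 1×A + 3×D: weight 21, value 116
- 2×A + 1×D: weight 22, value 102
Best: $116.

$116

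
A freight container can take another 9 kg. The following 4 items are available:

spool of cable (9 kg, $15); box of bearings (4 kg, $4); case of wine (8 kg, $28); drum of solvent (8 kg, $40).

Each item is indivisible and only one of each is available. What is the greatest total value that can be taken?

$40

Check high-value combinations within 9 kg:
- drum of solvent: weight 8, value 40
- case of wine: weight 8, value 28
- spool of cable: weight 9, value 15
- box of bearings: weight 4, value 4
Best: $40.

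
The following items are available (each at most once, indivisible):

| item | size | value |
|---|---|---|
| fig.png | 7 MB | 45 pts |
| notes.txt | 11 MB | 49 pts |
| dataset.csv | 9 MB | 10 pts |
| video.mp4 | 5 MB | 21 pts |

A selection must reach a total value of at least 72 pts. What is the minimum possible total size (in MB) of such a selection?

Subsets with value ≥ 72, sorted by total size:
- fig.png+notes.txt: size 18, value 94
- fig.png+dataset.csv+video.mp4: size 21, value 76
- fig.png+notes.txt+video.mp4: size 23, value 115
- notes.txt+dataset.csv+video.mp4: size 25, value 80
Minimum size: 18 MB.

18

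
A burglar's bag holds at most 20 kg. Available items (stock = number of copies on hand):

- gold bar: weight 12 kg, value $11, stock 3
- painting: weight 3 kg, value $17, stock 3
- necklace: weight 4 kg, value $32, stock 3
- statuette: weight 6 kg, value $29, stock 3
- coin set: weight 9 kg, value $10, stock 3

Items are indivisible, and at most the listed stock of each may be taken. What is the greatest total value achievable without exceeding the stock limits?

$130

Best selections within weight 20 and stock limits:
- 2×painting + 3×necklace: weight 18, value 130
- 2×painting + 2×necklace + 1×statuette: weight 20, value 127
- 3×necklace + 1×statuette: weight 18, value 125
- 2×necklace + 2×statuette: weight 20, value 122
Best: $130.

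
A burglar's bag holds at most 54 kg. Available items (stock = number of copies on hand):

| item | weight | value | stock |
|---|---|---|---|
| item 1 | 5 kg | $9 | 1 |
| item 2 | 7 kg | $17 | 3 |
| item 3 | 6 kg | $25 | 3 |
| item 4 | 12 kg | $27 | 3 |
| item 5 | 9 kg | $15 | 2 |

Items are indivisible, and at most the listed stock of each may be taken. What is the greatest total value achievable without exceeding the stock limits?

$156

Top feasible selections:
- 3×item 3 + 3×item 4: weight 54, value 156
- 1×item 1 + 1×item 2 + 3×item 3 + 2×item 4: weight 54, value 155
- 3×item 2 + 3×item 3 + 1×item 4: weight 51, value 153
- 2×item 2 + 3×item 3 + 1×item 4 + 1×item 5: weight 53, value 151
Best: $156.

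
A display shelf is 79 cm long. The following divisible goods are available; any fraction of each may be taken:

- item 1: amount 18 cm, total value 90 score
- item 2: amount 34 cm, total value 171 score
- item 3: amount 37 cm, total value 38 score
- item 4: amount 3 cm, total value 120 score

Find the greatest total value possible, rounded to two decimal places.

Take in order of value per unit:
- item 4 (120/3 per unit): all 3 → value 120, running total 120.00
- item 2 (171/34 per unit): all 34 → value 171, running total 291.00
- item 1 (90/18 per unit): all 18 → value 90, running total 381.00
- item 3 (38/37 per unit): 24 of 37 → value 24×38/37 = 24.6486, running total 405.65
Total 405.65.

405.65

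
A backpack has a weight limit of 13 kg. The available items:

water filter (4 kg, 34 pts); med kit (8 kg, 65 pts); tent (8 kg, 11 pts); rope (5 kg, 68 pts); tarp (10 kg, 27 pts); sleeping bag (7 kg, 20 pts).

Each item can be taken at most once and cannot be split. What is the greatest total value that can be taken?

This is a 0/1 knapsack; check combinations near the capacity.
- med kit+rope: weight 8+5=13, value 65+68=133
- water filter+rope: weight 4+5=9, value 34+68=102
- water filter+med kit: weight 4+8=12, value 34+65=99
- rope+sleeping bag: weight 5+7=12, value 68+20=88
Best: 133 pts.

133 pts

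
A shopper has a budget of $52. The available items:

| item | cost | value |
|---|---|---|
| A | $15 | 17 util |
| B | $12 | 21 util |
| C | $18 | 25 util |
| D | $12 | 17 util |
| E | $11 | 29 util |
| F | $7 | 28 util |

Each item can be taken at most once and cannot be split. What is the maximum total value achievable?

103 util

Check high-value combinations within $52:
- B+C+E+F: cost 12+18+11+7=48, value 21+25+29+28=103
- C+D+E+F: cost 18+12+11+7=48, value 25+17+29+28=99
- A+C+E+F: cost 15+18+11+7=51, value 17+25+29+28=99
- B+D+E+F: cost 12+12+11+7=42, value 21+17+29+28=95
Best: 103 util.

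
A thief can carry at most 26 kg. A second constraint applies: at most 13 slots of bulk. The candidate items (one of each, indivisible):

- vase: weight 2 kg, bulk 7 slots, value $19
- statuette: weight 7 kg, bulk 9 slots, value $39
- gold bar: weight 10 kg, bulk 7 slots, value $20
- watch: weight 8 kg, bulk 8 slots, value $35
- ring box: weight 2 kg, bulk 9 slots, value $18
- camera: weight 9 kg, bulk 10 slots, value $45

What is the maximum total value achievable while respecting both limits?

$45

Feasible sets respecting both limits:
- camera: weight 9, bulk 10, value 45
- statuette: weight 7, bulk 9, value 39
- watch: weight 8, bulk 8, value 35
- gold bar: weight 10, bulk 7, value 20
Best: $45.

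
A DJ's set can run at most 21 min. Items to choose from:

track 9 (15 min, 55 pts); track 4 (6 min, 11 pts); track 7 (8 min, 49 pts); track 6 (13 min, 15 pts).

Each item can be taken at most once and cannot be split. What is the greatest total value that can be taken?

66 pts

This is a 0/1 knapsack; check combinations near the capacity.
- track 9+track 4: duration 15+6=21, value 55+11=66
- track 7+track 6: duration 8+13=21, value 49+15=64
- track 4+track 7: duration 6+8=14, value 11+49=60
- track 9: duration 15, value 55
- track 7: duration 8, value 49
Best: 66 pts.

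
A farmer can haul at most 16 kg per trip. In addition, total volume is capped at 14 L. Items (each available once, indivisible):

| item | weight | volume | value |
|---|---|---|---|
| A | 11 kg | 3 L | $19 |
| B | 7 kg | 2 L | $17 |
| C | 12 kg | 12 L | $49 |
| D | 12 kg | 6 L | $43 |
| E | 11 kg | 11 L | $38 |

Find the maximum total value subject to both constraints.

$49

Feasible sets respecting both limits:
- C: weight 12, volume 12, value 49
- D: weight 12, volume 6, value 43
- E: weight 11, volume 11, value 38
- A: weight 11, volume 3, value 19
Best: $49.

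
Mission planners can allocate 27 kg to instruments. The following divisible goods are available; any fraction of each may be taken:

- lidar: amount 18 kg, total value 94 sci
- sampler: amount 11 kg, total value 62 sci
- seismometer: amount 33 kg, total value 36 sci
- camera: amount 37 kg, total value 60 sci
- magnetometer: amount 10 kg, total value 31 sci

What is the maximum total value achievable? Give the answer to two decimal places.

Take in order of value per unit:
- sampler (62/11 per unit): all 11 → value 62, running total 62.00
- lidar (94/18 per unit): 16 of 18 → value 16×94/18 = 83.5556, running total 145.56
Total 145.56.

145.56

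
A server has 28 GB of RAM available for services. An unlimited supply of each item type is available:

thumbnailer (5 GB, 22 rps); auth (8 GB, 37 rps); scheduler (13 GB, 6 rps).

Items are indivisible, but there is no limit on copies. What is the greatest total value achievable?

125 rps

Best value-per-unit is auth at 37/8; filling with it alone gives 3×37 = 111.
Optimal mix: 4×thumbnailer + 1×auth → memory 28, value 125.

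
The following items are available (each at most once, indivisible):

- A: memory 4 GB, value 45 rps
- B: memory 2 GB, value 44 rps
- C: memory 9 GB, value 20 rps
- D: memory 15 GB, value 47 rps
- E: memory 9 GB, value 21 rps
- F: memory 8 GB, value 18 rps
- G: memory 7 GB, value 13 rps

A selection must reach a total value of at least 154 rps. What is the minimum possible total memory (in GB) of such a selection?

Subsets with value ≥ 154, sorted by total memory:
- A+B+D+F: memory 29, value 154
- A+B+D+E: memory 30, value 157
- A+B+C+D: memory 30, value 156
Minimum memory: 29 GB.

29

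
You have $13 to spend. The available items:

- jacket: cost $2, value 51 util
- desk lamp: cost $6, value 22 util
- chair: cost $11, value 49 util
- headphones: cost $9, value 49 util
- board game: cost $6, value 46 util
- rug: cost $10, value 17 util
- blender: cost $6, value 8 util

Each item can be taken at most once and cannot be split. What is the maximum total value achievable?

Check high-value combinations within $13:
- jacket+headphones: cost 2+9=11, value 51+49=100
- jacket+chair: cost 2+11=13, value 51+49=100
- jacket+board game: cost 2+6=8, value 51+46=97
- jacket+desk lamp: cost 2+6=8, value 51+22=73
- desk lamp+board game: cost 6+6=12, value 22+46=68
Best: 100 util.

100 util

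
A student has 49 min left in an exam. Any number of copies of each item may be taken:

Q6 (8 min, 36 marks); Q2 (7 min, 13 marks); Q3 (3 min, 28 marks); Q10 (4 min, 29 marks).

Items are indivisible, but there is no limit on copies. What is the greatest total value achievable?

Best value-per-unit is Q3 at 28/3; filling with it alone gives 16×28 = 448.
Optimal mix: 15×Q3 + 1×Q10 → time 49, value 449.

449 marks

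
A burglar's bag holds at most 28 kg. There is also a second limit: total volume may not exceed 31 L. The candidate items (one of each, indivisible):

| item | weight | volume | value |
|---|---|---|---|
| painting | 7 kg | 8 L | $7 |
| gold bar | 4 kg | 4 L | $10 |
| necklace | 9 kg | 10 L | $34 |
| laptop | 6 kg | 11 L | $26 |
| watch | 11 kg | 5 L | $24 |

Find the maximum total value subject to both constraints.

$84

Feasible sets respecting both limits:
- necklace+laptop+watch: weight 26, volume 26, value 84
- gold bar+necklace+laptop: weight 19, volume 25, value 70
- gold bar+necklace+watch: weight 24, volume 19, value 68
Best: $84.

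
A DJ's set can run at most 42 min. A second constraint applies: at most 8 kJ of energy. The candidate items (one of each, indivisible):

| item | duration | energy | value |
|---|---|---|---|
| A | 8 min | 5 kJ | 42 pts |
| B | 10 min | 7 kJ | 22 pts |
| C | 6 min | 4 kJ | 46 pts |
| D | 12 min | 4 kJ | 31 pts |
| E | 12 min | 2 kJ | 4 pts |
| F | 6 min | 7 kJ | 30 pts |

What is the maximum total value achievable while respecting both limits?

77 pts

Feasible sets respecting both limits:
- C+D: duration 18, energy 8, value 77
- C+E: duration 18, energy 6, value 50
- C: duration 6, energy 4, value 46
Best: 77 pts.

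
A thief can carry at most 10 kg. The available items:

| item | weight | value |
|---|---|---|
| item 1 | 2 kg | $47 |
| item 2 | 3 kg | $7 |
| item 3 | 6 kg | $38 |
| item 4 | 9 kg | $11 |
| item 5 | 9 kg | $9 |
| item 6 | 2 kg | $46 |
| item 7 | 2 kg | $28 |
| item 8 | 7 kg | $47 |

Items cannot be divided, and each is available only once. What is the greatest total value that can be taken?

Check high-value combinations within 10 kg:
- item 1+item 3+item 6: weight 2+6+2=10, value 47+38+46=131
- item 1+item 2+item 6+item 7: weight 2+3+2+2=9, value 47+7+46+28=128
- item 1+item 6+item 7: weight 2+2+2=6, value 47+46+28=121
Best: $131.

$131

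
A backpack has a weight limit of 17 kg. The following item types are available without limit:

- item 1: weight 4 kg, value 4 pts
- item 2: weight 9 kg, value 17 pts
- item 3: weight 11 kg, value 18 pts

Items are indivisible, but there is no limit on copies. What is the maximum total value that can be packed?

Best value-per-unit is item 2 at 17/9; filling with it alone gives 1×17 = 17.
Optimal mix: 2×item 1 + 1×item 2 → weight 17, value 25.

25 pts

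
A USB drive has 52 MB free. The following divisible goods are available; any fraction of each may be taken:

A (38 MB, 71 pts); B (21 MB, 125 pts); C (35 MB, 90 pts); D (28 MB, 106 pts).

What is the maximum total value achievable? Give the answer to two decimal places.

238.71

Take in order of value per unit:
- B (125/21 per unit): all 21 → value 125, running total 125.00
- D (106/28 per unit): all 28 → value 106, running total 231.00
- C (90/35 per unit): 3 of 35 → value 3×90/35 = 7.7143, running total 238.71
Total 238.71.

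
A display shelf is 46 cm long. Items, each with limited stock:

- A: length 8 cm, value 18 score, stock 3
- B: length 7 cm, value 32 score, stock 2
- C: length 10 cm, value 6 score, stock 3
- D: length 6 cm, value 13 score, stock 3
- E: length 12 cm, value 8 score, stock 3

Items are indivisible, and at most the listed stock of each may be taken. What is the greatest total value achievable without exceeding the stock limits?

Top feasible selections:
- 3×A + 2×B + 1×D: length 44, value 131
- 2×A + 2×B + 2×D: length 42, value 126
- 1×A + 2×B + 3×D: length 40, value 121
Best: 131 score.

131 score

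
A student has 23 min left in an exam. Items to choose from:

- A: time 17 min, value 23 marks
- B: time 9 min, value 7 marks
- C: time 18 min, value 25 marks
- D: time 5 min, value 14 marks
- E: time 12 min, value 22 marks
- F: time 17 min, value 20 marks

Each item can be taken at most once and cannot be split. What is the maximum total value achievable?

39 marks

This is a 0/1 knapsack; check combinations near the capacity.
- C+D: time 18+5=23, value 25+14=39
- A+D: time 17+5=22, value 23+14=37
- D+E: time 5+12=17, value 14+22=36
Best: 39 marks.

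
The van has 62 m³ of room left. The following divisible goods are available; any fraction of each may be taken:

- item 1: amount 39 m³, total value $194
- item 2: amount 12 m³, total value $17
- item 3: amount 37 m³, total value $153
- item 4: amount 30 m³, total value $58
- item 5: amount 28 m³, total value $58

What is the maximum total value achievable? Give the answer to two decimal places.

289.11

Take in order of value per unit:
- item 1 (194/39 per unit): all 39 → value 194, running total 194.00
- item 3 (153/37 per unit): 23 of 37 → value 23×153/37 = 95.1081, running total 289.11
Total 289.11.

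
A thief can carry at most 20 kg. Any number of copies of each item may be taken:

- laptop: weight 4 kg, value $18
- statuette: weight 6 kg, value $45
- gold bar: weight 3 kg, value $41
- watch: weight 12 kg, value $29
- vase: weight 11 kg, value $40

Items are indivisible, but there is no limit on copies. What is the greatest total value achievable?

$246

Best value-per-unit is gold bar at 41/3, and filling with it alone uses weight 6×3=18. No mix of the others beats 6×41 = 246.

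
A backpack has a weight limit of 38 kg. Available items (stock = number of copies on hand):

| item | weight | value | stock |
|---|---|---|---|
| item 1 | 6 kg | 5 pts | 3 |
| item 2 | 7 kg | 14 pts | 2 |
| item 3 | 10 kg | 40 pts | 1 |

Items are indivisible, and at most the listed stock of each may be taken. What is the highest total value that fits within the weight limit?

78 pts

Best selections within weight 38 and stock limits:
- 2×item 1 + 2×item 2 + 1×item 3: weight 36, value 78
- 1×item 1 + 2×item 2 + 1×item 3: weight 30, value 73
- 3×item 1 + 1×item 2 + 1×item 3: weight 35, value 69
- 2×item 2 + 1×item 3: weight 24, value 68
Best: 78 pts.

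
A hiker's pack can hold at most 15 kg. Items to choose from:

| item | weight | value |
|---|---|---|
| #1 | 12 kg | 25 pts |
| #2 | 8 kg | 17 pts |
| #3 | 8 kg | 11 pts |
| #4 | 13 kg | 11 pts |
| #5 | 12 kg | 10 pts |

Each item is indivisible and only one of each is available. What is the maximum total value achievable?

This is a 0/1 knapsack; check combinations near the capacity.
- #1: weight 12, value 25
- #2: weight 8, value 17
- #3: weight 8, value 11
- #4: weight 13, value 11
Best: 25 pts.

25 pts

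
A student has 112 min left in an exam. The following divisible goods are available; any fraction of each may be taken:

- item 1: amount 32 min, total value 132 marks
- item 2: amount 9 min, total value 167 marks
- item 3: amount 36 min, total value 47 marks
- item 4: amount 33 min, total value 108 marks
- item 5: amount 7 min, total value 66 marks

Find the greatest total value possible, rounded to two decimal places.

513.47

Take in order of value per unit:
- item 2 (167/9 per unit): all 9 → value 167, running total 167.00
- item 5 (66/7 per unit): all 7 → value 66, running total 233.00
- item 1 (132/32 per unit): all 32 → value 132, running total 365.00
- item 4 (108/33 per unit): all 33 → value 108, running total 473.00
- item 3 (47/36 per unit): 31 of 36 → value 31×47/36 = 40.4722, running total 513.47
Total 513.47.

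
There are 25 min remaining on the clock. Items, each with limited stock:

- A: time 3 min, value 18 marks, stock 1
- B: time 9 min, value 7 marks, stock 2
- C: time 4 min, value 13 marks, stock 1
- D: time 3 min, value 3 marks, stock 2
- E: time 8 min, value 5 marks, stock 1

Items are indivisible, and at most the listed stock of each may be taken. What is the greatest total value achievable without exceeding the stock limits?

45 marks

Best selections within time 25 and stock limits:
- 1×A + 2×B + 1×C: time 25, value 45
- 1×A + 1×B + 1×C + 2×D: time 22, value 44
- 1×A + 1×B + 1×C + 1×E: time 24, value 43
- 1×A + 1×C + 2×D + 1×E: time 21, value 42
Best: 45 marks.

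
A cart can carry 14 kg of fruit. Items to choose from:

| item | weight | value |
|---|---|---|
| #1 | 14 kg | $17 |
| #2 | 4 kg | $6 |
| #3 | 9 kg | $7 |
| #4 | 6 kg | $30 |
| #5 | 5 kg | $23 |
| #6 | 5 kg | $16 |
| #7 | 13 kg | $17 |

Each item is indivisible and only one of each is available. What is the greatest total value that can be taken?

Check high-value combinations within 14 kg:
- #4+#5: weight 6+5=11, value 30+23=53
- #4+#6: weight 6+5=11, value 30+16=46
- #2+#5+#6: weight 4+5+5=14, value 6+23+16=45
Best: $53.

$53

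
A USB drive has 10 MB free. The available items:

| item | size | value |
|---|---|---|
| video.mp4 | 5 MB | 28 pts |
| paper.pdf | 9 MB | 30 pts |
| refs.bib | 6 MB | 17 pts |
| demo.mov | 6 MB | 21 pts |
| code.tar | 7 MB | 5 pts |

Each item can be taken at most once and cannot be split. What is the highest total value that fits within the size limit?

Check high-value combinations within 10 MB:
- paper.pdf: size 9, value 30
- video.mp4: size 5, value 28
- demo.mov: size 6, value 21
Best: 30 pts.

30 pts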